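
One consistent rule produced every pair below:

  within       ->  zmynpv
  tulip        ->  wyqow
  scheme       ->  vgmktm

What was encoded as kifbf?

heavy

In within: w→z is +3, i→m is +4, t→y is +5, h→n is +6 — the shift increases by 1 each position. Each letter shifts forward by (position + 3), i.e. 3, 4, 5, … — the shift grows by one for each successive letter.
Reversing it on kifbf: k−3=h, i−4=e, f−5=a, b−6=v, f−7=y.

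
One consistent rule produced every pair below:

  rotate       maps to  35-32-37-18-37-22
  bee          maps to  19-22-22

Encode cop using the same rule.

r is letter #18 and maps to 35: an offset of 17. Letters become their 1-based position plus 17 (so a→18, b→19, …).
For cop: c=3→20, o=15→32, p=16→33.

20-32-33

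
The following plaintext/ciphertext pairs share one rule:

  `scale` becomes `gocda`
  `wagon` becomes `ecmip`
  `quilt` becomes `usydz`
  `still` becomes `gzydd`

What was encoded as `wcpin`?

s(18)→g(6) and c(2)→o(14) fit y≡19x+2 (mod 26); the inverse of 19 mod 26 is 11. Each letter's alphabet position (a=0..z=25) is mapped through 19·x+2 mod 26 — an affine cipher.
Undoing it on wcpin: w(22)→11·(22−2)≡12=m; c(2)→11·(2−2)≡0=a; p(15)→11·(15−2)≡13=n; i(8)→11·(8−2)≡14=o; n(13)→11·(13−2)≡17=r (all mod 26).

manor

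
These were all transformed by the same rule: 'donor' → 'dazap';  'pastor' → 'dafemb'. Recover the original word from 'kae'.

The output letters match the input read backwards, each shifted +12: donor reversed is ronod. Two steps: reverse the string, then apply a Caesar shift of +12.
Undoing it on kae: shift back: k−12=y, a−12=o, e−12=s → yos; then reverse → soy.

soy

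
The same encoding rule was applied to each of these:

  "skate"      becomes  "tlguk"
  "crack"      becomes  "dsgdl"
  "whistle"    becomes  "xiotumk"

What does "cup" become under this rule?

The shift depends on letter class: consonant s→t is +1, but vowel a→g is +6. Two shifts are in play — +6 for a/e/i/o/u, +1 for every other letter.
For cup: c(cons)+1=d, u(vowel)+6=a, p(cons)+1=q.

daq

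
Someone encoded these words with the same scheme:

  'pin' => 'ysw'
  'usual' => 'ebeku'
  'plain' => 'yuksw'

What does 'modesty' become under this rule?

vymobch

The shift depends on letter class: consonant p→y is +9, but vowel i→s is +10. Vowels shift forward by 10 and consonants shift forward by 9.
For modesty: m(cons)+9=v, o(vowel)+10=y, d(cons)+9=m, e(vowel)+10=o, s(cons)+9=b, t(cons)+9=c, y(cons)+9=h.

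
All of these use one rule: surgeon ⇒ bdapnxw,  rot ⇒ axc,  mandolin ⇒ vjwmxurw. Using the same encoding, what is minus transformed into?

Compare letters: s→b is +9, u→d is +9, r→a is +9 — a constant shift. Each letter is shifted forward by 9 in the alphabet (a Caesar shift of +9).
Applying it to minus: m+9=v, i+9=r, n+9=w, u+9=d, s+9=b.

vrwdb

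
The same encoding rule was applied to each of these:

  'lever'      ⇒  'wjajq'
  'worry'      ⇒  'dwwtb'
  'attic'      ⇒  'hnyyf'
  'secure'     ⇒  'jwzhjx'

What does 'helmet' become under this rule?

The output letters match the input read backwards, each shifted +5: lever reversed is revel. Two steps: reverse the string, then apply a Caesar shift of +5.
Applying it to helmet: reverse → temleh; then shift: t+5=y, e+5=j, m+5=r, l+5=q, e+5=j, h+5=m.

yjrqjm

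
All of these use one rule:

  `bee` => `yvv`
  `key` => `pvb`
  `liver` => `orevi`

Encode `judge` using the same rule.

Each letter is replaced by its mirror in the alphabet: a↔z, b↔y, c↔x, and so on (the Atbash cipher).
Applying it to judge: j↔q, u↔f, d↔w, g↔t, e↔v.

qfwtv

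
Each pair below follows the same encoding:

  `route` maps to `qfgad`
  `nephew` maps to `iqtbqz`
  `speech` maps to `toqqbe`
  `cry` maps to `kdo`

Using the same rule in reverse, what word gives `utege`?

The output letters match the input read backwards, each shifted +12: route reversed is etuor. Read the word backwards and shift each letter +12.
Reversing it on utege: shift back: u−12=i, t−12=h, e−12=s, g−12=u, e−12=s → ihsus; then reverse → sushi.

sushi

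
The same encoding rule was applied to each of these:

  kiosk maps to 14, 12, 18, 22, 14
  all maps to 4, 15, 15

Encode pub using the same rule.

k is letter #11 and maps to 14: an offset of 3. The number is (letter's place in the alphabet, a=1) + 3.
For pub: p=16→19, u=21→24, b=2→5.

19, 24, 5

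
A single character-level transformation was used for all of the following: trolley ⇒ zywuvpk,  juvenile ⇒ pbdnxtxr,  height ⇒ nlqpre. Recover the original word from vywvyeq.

promote

In trolley: t→z is +6, r→y is +7, o→w is +8, l→u is +9 — the shift increases by 1 each position. Each letter shifts forward by (position + 6), i.e. 6, 7, 8, … — the shift grows by one for each successive letter.
Decoding vywvyeq: v−6=p, y−7=r, w−8=o, v−9=m, y−10=o, e−11=t, q−12=e.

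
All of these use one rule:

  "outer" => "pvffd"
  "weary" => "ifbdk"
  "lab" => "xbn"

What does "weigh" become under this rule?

ifjst

The shift depends on letter class: consonant t→f is +12, but vowel o→p is +1. Two shifts are in play — +1 for a/e/i/o/u, +12 for every other letter.
Applying it to weigh: w(cons)+12=i, e(vowel)+1=f, i(vowel)+1=j, g(cons)+12=s, h(cons)+12=t.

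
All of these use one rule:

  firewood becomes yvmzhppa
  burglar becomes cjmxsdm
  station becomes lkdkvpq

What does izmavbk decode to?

verdict

f(5)→y(24) and i(8)→v(21) fit y≡25x+3 (mod 26); the inverse of 25 mod 26 is 25. Treating letters as 0–25, the rule is x ↦ 25x + 3 (mod 26).
Undoing it on izmavbk: i(8)→25·(8−3)≡21=v; z(25)→25·(25−3)≡4=e; m(12)→25·(12−3)≡17=r; a(0)→25·(0−3)≡3=d; v(21)→25·(21−3)≡8=i; b(1)→25·(1−3)≡2=c; k(10)→25·(10−3)≡19=t (all mod 26).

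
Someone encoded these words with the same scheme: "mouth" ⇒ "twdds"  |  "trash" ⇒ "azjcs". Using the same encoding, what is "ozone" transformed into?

In mouth: m→t is +7, o→w is +8, u→d is +9, t→d is +10 — the shift increases by 1 each position. The shift increases by 1 at each position, starting from +7: 7, 8, 9, ….
Applying it to ozone: o+7=v, z+8=h, o+9=x, n+10=x, e+11=p.

vhxxp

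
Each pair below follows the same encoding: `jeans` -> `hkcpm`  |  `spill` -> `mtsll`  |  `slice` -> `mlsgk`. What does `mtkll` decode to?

spell

j(9)→h(7) and e(4)→k(10) fit y≡15x+2 (mod 26); the inverse of 15 mod 26 is 7. Treating letters as 0–25, the rule is x ↦ 15x + 2 (mod 26).
Undoing it on mtkll: m(12)→7·(12−2)≡18=s; t(19)→7·(19−2)≡15=p; k(10)→7·(10−2)≡4=e; l(11)→7·(11−2)≡11=l; l(11)→7·(11−2)≡11=l (all mod 26).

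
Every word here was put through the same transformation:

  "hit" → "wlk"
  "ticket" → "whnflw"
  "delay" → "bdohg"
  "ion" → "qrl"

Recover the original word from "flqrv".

sonic

The word is reversed, then every letter is shifted forward by 3.
Undoing it on flqrv: shift back: f−3=c, l−3=i, q−3=n, r−3=o, v−3=s → cinos; then reverse → sonic.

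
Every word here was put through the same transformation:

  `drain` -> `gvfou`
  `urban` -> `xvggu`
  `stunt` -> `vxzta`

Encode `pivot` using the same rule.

Letter i (0-indexed) is shifted by i+3, so successive shifts are 3, 4, 5, ….
Applying it to pivot: p+3=s, i+4=m, v+5=a, o+6=u, t+7=a.

smaua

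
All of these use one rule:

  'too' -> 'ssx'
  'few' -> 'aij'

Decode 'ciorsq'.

monkey

The output letters match the input read backwards, each shifted +4: too reversed is oot. Two steps: reverse the string, then apply a Caesar shift of +4.
Undoing it on ciorsq: shift back: c−4=y, i−4=e, o−4=k, r−4=n, s−4=o, q−4=m → yeknom; then reverse → monkey.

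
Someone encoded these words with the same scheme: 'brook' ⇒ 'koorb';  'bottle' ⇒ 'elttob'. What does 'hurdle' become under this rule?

The output letters match the input read backwards: brook reversed is koorb. The word is simply reversed.
On hurdle: reverse → eldruh.

eldruh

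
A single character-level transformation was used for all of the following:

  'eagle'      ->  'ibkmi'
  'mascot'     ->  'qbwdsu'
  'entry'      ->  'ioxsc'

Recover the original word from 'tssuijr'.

protein

Shifts by position in eagle: pos 0: e→i (+4), pos 1: a→b (+1), pos 2: g→k (+4), pos 3: l→m (+1) — repeating every 2. The shifts repeat in a cycle of length 2: positions 0,1,… shift by +4, +1, then the pattern repeats.
Decoding tssuijr: t−4=p, s−1=r, s−4=o, u−1=t, i−4=e, j−1=i, r−4=n.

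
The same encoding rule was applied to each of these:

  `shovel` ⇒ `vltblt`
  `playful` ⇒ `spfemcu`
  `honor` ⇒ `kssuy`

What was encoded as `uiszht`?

In shovel: s→v is +3, h→l is +4, o→t is +5, v→b is +6 — the shift increases by 1 each position. The shift increases by 1 at each position, starting from +3: 3, 4, 5, ….
Decoding uiszht: u−3=r, i−4=e, s−5=n, z−6=t, h−7=a, t−8=l.

rental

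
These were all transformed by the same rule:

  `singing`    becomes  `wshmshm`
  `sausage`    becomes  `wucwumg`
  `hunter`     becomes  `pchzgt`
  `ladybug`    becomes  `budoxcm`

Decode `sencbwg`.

s(18)→w(22) and i(8)→s(18) fit y≡3x+20 (mod 26); the inverse of 3 mod 26 is 9. This is an affine cipher: with a=0,…,z=25, each position x becomes (3x+20) mod 26.
Reversing it on sencbwg: s(18)→9·(18−20)≡8=i; e(4)→9·(4−20)≡12=m; n(13)→9·(13−20)≡15=p; c(2)→9·(2−20)≡20=u; b(1)→9·(1−20)≡11=l; w(22)→9·(22−20)≡18=s; g(6)→9·(6−20)≡4=e (all mod 26).

impulse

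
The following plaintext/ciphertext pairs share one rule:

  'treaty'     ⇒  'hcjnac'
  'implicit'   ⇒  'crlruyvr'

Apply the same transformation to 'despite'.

The output letters match the input read backwards, each shifted +9: treaty reversed is ytaert. The word is reversed, then every letter is shifted forward by 9.
For despite: reverse → etipsed; then shift: e+9=n, t+9=c, i+9=r, p+9=y, s+9=b, e+9=n, d+9=m.

ncrybnm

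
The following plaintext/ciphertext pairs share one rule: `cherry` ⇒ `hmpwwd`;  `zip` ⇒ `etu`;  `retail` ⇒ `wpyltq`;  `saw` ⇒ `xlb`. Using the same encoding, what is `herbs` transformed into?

The shift depends on letter class: consonant c→h is +5, but vowel e→p is +11. Vowels shift forward by 11 and consonants shift forward by 5.
Applying it to herbs: h(cons)+5=m, e(vowel)+11=p, r(cons)+5=w, b(cons)+5=g, s(cons)+5=x.

mpwgx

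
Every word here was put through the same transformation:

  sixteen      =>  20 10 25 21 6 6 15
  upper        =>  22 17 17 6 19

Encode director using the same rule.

5 10 19 6 4 21 16 19

s is letter #19 and maps to 20: an offset of 1. Letters become their 1-based position plus 1 (so a→2, b→3, …).
Applying it to director: d=4→5, i=9→10, r=18→19, e=5→6, c=3→4, t=20→21, o=15→16, r=18→19.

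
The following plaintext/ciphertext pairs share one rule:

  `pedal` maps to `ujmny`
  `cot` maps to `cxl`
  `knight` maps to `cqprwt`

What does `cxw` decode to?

not

Read the word backwards and shift each letter +9.
Undoing it on cxw: shift back: c−9=t, x−9=o, w−9=n → ton; then reverse → not.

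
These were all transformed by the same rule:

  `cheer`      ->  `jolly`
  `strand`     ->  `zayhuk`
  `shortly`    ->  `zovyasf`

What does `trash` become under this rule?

This is a Caesar cipher with shift 7.
Applying it to trash: t+7=a, r+7=y, a+7=h, s+7=z, h+7=o.

ayhzo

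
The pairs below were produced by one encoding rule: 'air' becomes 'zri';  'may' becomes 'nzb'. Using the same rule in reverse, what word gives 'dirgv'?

write

Each pair mirrors across the alphabet (a↔z, i↔r, r↔i): positions sum to 25. This is the alphabet-reversal cipher (Atbash): a becomes z, b becomes y, etc.
Reversing it on dirgv: d↔w, i↔r, r↔i, g↔t, v↔e.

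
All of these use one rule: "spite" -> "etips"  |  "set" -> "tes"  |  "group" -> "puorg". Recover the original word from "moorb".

The output letters match the input read backwards: spite reversed is etips. It's just the letters in reverse order.
Undoing it on moorb: then reverse → broom.

broom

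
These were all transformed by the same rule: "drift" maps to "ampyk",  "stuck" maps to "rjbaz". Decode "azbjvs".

The output letters match the input read backwards, each shifted +7: drift reversed is tfird. Two steps: reverse the string, then apply a Caesar shift of +7.
Undoing it on azbjvs: shift back: a−7=t, z−7=s, b−7=u, j−7=c, v−7=o, s−7=l → tsucol; then reverse → locust.

locust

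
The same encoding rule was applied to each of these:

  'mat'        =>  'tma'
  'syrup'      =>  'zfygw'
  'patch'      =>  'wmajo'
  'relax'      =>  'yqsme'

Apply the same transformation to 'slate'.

The shift depends on letter class: consonant m→t is +7, but vowel a→m is +12. The rule splits by letter class: vowels +12, consonants +7.
Applying it to slate: s(cons)+7=z, l(cons)+7=s, a(vowel)+12=m, t(cons)+7=a, e(vowel)+12=q.

zsmaq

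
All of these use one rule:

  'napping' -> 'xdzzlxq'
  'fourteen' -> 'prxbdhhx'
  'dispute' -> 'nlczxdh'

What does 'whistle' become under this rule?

grlcdvh

Vowels shift forward by 3 and consonants shift forward by 10.
On whistle: w(cons)+10=g, h(cons)+10=r, i(vowel)+3=l, s(cons)+10=c, t(cons)+10=d, l(cons)+10=v, e(vowel)+3=h.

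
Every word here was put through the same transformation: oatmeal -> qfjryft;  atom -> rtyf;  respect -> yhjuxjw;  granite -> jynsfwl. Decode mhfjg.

Two steps: reverse the string, then apply a Caesar shift of +5.
Decoding mhfjg: shift back: m−5=h, h−5=c, f−5=a, j−5=e, g−5=b → hcaeb; then reverse → beach.

beach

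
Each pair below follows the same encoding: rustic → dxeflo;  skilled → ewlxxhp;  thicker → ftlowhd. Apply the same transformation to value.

hdxxh

The shift depends on letter class: consonant r→d is +12, but vowel u→x is +3. Vowels shift forward by 3 and consonants shift forward by 12.
Applying it to value: v(cons)+12=h, a(vowel)+3=d, l(cons)+12=x, u(vowel)+3=x, e(vowel)+3=h.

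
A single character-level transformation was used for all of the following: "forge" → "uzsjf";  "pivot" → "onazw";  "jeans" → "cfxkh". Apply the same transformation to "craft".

f(5)→u(20) and o(14)→z(25) fit y≡15x+23 (mod 26); the inverse of 15 mod 26 is 7. This is an affine cipher: with a=0,…,z=25, each position x becomes (15x+23) mod 26.
Applying it to craft: c(2)→15·2+23≡1=b; r(17)→15·17+23≡18=s; a(0)→15·0+23≡23=x; f(5)→15·5+23≡20=u; t(19)→15·19+23≡22=w (all mod 26).

bsxuw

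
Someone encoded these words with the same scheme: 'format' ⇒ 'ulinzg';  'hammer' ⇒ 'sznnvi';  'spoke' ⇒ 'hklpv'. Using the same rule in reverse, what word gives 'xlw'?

cod

Each pair mirrors across the alphabet (f↔u, o↔l, r↔i): positions sum to 25. Letters are reflected about the middle of the alphabet (position → 25−position): Atbash.
Reversing it on xlw: x↔c, l↔o, w↔d.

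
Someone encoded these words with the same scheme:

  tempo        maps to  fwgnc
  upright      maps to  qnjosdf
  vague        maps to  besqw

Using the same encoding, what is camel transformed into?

t(19)→f(5) and e(4)→w(22) fit y≡11x+4 (mod 26); the inverse of 11 mod 26 is 19. Each letter's alphabet position (a=0..z=25) is mapped through 11·x+4 mod 26 — an affine cipher.
On camel: c(2)→11·2+4≡0=a; a(0)→11·0+4≡4=e; m(12)→11·12+4≡6=g; e(4)→11·4+4≡22=w; l(11)→11·11+4≡21=v (all mod 26).

aegwv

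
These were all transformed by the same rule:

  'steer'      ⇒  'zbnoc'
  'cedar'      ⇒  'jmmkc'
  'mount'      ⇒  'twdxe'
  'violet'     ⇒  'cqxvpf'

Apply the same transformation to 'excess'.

In steer: s→z is +7, t→b is +8, e→n is +9, e→o is +10 — the shift increases by 1 each position. Letter i (0-indexed) is shifted by i+7, so successive shifts are 7, 8, 9, ….
For excess: e+7=l, x+8=f, c+9=l, e+10=o, s+11=d, s+12=e.

lflode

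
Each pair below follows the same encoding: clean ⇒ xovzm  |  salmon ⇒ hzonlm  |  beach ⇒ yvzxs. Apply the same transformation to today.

Each pair mirrors across the alphabet (c↔x, l↔o, e↔v): positions sum to 25. Letters are reflected about the middle of the alphabet (position → 25−position): Atbash.
For today: t↔g, o↔l, d↔w, a↔z, y↔b.

glwzb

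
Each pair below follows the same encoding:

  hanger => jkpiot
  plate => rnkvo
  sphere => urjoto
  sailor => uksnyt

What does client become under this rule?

ensopv

The shift depends on letter class: consonant h→j is +2, but vowel a→k is +10. Vowels shift forward by 10 and consonants shift forward by 2.
For client: c(cons)+2=e, l(cons)+2=n, i(vowel)+10=s, e(vowel)+10=o, n(cons)+2=p, t(cons)+2=v.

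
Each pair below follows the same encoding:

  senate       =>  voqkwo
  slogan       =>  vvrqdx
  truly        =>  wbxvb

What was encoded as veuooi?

The shifts repeat in a cycle of length 2: positions 0,1,… shift by +3, +10, then the pattern repeats.
Decoding veuooi: v−3=s, e−10=u, u−3=r, o−10=e, o−3=l, i−10=y.

surely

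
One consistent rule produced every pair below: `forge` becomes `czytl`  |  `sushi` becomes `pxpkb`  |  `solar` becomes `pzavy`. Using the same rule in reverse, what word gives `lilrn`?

f(5)→c(2) and o(14)→z(25) fit y≡17x+21 (mod 26); the inverse of 17 mod 26 is 23. Each letter's alphabet position (a=0..z=25) is mapped through 17·x+21 mod 26 — an affine cipher.
Undoing it on lilrn: l(11)→23·(11−21)≡4=e; i(8)→23·(8−21)≡13=n; l(11)→23·(11−21)≡4=e; r(17)→23·(17−21)≡12=m; n(13)→23·(13−21)≡24=y (all mod 26).

enemy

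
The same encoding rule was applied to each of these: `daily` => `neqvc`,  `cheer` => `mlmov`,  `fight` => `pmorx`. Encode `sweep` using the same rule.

Shifts by position in daily: pos 0: d→n (+10), pos 1: a→e (+4), pos 2: i→q (+8), pos 3: l→v (+10), pos 4: y→c (+4) — repeating every 3. The shifts repeat in a cycle of length 3: positions 0,1,… shift by +10, +4, +8, then the pattern repeats.
Applying it to sweep: s+10=c, w+4=a, e+8=m, e+10=o, p+4=t.

camot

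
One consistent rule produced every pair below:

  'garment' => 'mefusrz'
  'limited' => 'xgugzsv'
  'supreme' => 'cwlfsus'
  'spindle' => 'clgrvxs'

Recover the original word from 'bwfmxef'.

burglar

g(6)→m(12) and a(0)→e(4) fit y≡23x+4 (mod 26); the inverse of 23 mod 26 is 17. Each letter's alphabet position (a=0..z=25) is mapped through 23·x+4 mod 26 — an affine cipher.
Undoing it on bwfmxef: b(1)→17·(1−4)≡1=b; w(22)→17·(22−4)≡20=u; f(5)→17·(5−4)≡17=r; m(12)→17·(12−4)≡6=g; x(23)→17·(23−4)≡11=l; e(4)→17·(4−4)≡0=a; f(5)→17·(5−4)≡17=r (all mod 26).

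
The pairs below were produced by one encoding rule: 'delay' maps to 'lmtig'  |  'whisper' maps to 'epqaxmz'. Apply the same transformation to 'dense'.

lmvam

Compare letters: d→l is +8, e→m is +8, l→t is +8 — a constant shift. Every letter moves 8 places later in the alphabet, wrapping around z→a.
Applying it to dense: d+8=l, e+8=m, n+8=v, s+8=a, e+8=m.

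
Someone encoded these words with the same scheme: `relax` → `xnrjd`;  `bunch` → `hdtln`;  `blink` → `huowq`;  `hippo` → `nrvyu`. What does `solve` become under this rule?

Shifts by position in relax: pos 0: r→x (+6), pos 1: e→n (+9), pos 2: l→r (+6), pos 3: a→j (+9) — repeating every 2. The shifts repeat in a cycle of length 2: positions 0,1,… shift by +6, +9, then the pattern repeats.
On solve: s+6=y, o+9=x, l+6=r, v+9=e, e+6=k.

yxrek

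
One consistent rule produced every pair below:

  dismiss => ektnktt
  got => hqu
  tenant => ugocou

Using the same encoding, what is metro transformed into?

ngusq

Two shifts are in play — +2 for a/e/i/o/u, +1 for every other letter.
Applying it to metro: m(cons)+1=n, e(vowel)+2=g, t(cons)+1=u, r(cons)+1=s, o(vowel)+2=q.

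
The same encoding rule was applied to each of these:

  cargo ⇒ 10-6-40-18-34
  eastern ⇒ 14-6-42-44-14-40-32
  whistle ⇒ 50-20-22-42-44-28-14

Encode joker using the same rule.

Each letter becomes 2×(its alphabet position, a=1..z=26) + 4.
For joker: j=10→24, o=15→34, k=11→26, e=5→14, r=18→40.

24-34-26-14-40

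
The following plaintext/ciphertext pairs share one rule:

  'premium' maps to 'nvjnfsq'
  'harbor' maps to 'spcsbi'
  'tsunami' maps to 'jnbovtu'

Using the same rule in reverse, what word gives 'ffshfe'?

The output letters match the input read backwards, each shifted +1: premium reversed is muimerp. Read the word backwards and shift each letter +1.
Reversing it on ffshfe: shift back: f−1=e, f−1=e, s−1=r, h−1=g, f−1=e, e−1=d → eerged; then reverse → degree.

degree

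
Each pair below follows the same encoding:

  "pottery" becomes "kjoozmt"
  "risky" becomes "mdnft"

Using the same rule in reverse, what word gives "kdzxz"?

Compare letters: p→k is +21, o→j is +21, t→o is +21 — a constant shift. Each letter is shifted forward by 21 in the alphabet (a Caesar shift of +21).
Decoding kdzxz: k−21=p, d−21=i, z−21=e, x−21=c, z−21=e.

piece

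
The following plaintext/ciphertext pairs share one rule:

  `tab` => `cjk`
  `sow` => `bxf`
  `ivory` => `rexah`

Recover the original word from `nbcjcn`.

estate

Compare letters: t→c is +9, a→j is +9, b→k is +9 — a constant shift. Every letter moves 9 places later in the alphabet, wrapping around z→a.
Undoing it on nbcjcn: n−9=e, b−9=s, c−9=t, j−9=a, c−9=t, n−9=e.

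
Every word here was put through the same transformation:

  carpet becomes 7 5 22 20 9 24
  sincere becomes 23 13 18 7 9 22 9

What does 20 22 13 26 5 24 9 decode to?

c is letter #3 and maps to 7: an offset of 4. Letters become their 1-based position plus 4 (so a→5, b→6, …).
Undoing it on 20 22 13 26 5 24 9: 20→(20−4)÷1=16=p, 22→(22−4)÷1=18=r, 13→(13−4)÷1=9=i, 26→(26−4)÷1=22=v, 5→(5−4)÷1=1=a, 24→(24−4)÷1=20=t, 9→(9−4)÷1=5=e.

private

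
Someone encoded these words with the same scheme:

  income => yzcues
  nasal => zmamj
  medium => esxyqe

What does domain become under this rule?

xuemyz

Treating letters as 0–25, the rule is x ↦ 21x + 12 (mod 26).
On domain: d(3)→21·3+12≡23=x; o(14)→21·14+12≡20=u; m(12)→21·12+12≡4=e; a(0)→21·0+12≡12=m; i(8)→21·8+12≡24=y; n(13)→21·13+12≡25=z (all mod 26).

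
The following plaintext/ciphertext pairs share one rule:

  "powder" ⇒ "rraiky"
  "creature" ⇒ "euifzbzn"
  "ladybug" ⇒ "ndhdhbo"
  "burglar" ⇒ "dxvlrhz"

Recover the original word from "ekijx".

In powder: p→r is +2, o→r is +3, w→a is +4, d→i is +5 — the shift increases by 1 each position. Each letter shifts forward by (position + 2), i.e. 2, 3, 4, … — the shift grows by one for each successive letter.
Undoing it on ekijx: e−2=c, k−3=h, i−4=e, j−5=e, x−6=r.

cheer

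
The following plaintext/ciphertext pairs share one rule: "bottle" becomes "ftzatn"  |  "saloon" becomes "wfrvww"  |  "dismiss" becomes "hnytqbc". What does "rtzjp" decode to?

In bottle: b→f is +4, o→t is +5, t→z is +6, t→a is +7 — the shift increases by 1 each position. The shift increases by 1 at each position, starting from +4: 4, 5, 6, ….
Decoding rtzjp: r−4=n, t−5=o, z−6=t, j−7=c, p−8=h.

notch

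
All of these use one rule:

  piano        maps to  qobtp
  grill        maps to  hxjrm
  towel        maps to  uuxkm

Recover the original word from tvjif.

Shifts by position in piano: pos 0: p→q (+1), pos 1: i→o (+6), pos 2: a→b (+1), pos 3: n→t (+6) — repeating every 2. It's a Vigenère-style cipher with numeric key [1,6]: position i shifts by key[i mod 2].
Undoing it on tvjif: t−1=s, v−6=p, j−1=i, i−6=c, f−1=e.

spice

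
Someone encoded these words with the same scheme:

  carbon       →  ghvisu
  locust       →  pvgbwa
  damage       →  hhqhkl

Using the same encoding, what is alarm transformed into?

Shifts by position in carbon: pos 0: c→g (+4), pos 1: a→h (+7), pos 2: r→v (+4), pos 3: b→i (+7) — repeating every 2. The shifts repeat in a cycle of length 2: positions 0,1,… shift by +4, +7, then the pattern repeats.
Applying it to alarm: a+4=e, l+7=s, a+4=e, r+7=y, m+4=q.

eseyq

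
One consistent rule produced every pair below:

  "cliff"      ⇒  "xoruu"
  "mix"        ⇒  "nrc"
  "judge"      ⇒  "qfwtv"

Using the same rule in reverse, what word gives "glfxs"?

touch

Each letter is replaced by its mirror in the alphabet: a↔z, b↔y, c↔x, and so on (the Atbash cipher).
Undoing it on glfxs: g↔t, l↔o, f↔u, x↔c, s↔h.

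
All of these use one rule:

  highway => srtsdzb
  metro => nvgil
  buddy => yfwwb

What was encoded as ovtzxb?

Each pair mirrors across the alphabet (h↔s, i↔r, g↔t): positions sum to 25. Letters are reflected about the middle of the alphabet (position → 25−position): Atbash.
Reversing it on ovtzxb: o↔l, v↔e, t↔g, z↔a, x↔c, b↔y.

legacy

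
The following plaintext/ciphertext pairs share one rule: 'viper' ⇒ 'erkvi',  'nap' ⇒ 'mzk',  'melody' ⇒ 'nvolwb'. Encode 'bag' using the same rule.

Each pair mirrors across the alphabet (v↔e, i↔r, p↔k): positions sum to 25. This is the alphabet-reversal cipher (Atbash): a becomes z, b becomes y, etc.
Applying it to bag: b↔y, a↔z, g↔t.

yzt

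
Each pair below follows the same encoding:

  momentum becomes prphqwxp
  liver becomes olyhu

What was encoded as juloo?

Compare letters: m→p is +3, o→r is +3, m→p is +3 — a constant shift. This is a Caesar cipher with shift 3.
Decoding juloo: j−3=g, u−3=r, l−3=i, o−3=l, o−3=l.

grill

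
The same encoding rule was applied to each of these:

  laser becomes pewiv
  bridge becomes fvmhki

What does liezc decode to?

heavy

Compare letters: l→p is +4, a→e is +4, s→w is +4 — a constant shift. It's a constant shift of +4 (ROT4).
Undoing it on liezc: l−4=h, i−4=e, e−4=a, z−4=v, c−4=y.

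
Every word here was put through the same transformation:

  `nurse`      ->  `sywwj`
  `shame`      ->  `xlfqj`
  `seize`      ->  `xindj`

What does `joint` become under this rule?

osnry

Shifts by position in nurse: pos 0: n→s (+5), pos 1: u→y (+4), pos 2: r→w (+5), pos 3: s→w (+4) — repeating every 2. A repeating key of period 2 is used — shifts +5, +4 over and over.
For joint: j+5=o, o+4=s, i+5=n, n+4=r, t+5=y.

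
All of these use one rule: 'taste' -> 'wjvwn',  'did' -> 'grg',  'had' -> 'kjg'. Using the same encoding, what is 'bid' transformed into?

erg

The shift depends on letter class: consonant t→w is +3, but vowel a→j is +9. Two shifts are in play — +9 for a/e/i/o/u, +3 for every other letter.
For bid: b(cons)+3=e, i(vowel)+9=r, d(cons)+3=g.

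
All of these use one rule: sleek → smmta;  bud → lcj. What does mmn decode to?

The output letters match the input read backwards, each shifted +8: sleek reversed is keels. Read the word backwards and shift each letter +8.
Decoding mmn: shift back: m−8=e, m−8=e, n−8=f → eef; then reverse → fee.

fee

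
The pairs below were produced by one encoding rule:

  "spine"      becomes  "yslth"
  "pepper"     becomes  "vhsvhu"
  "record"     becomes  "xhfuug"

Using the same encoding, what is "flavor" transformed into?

Shifts by position in spine: pos 0: s→y (+6), pos 1: p→s (+3), pos 2: i→l (+3), pos 3: n→t (+6), pos 4: e→h (+3) — repeating every 3. The shifts repeat in a cycle of length 3: positions 0,1,… shift by +6, +3, +3, then the pattern repeats.
Applying it to flavor: f+6=l, l+3=o, a+3=d, v+6=b, o+3=r, r+3=u.

lodbru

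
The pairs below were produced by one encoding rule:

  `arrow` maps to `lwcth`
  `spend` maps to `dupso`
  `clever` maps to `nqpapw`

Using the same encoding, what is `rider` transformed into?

It's a Vigenère-style cipher with numeric key [11,5]: position i shifts by key[i mod 2].
On rider: r+11=c, i+5=n, d+11=o, e+5=j, r+11=c.

cnojc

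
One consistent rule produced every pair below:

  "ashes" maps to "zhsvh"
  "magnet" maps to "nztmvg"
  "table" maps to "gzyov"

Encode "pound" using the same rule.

klfmw

Each pair mirrors across the alphabet (a↔z, s↔h, h↔s): positions sum to 25. Each letter is replaced by its mirror in the alphabet: a↔z, b↔y, c↔x, and so on (the Atbash cipher).
For pound: p↔k, o↔l, u↔f, n↔m, d↔w.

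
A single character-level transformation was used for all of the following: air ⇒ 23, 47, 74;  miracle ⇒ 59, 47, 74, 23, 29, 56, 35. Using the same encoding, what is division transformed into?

The formula is n = 3×(alphabet index, a=1) + 20.
For division: d=4→32, i=9→47, v=22→86, i=9→47, s=19→77, i=9→47, o=15→65, n=14→62.

32, 47, 86, 47, 77, 47, 65, 62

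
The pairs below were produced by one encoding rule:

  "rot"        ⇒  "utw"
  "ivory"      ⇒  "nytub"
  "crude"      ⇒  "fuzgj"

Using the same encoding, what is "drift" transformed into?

guniw

The shift depends on letter class: consonant r→u is +3, but vowel o→t is +5. The rule splits by letter class: vowels +5, consonants +3.
Applying it to drift: d(cons)+3=g, r(cons)+3=u, i(vowel)+5=n, f(cons)+3=i, t(cons)+3=w.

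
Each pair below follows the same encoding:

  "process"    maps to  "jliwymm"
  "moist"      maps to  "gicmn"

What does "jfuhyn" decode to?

Compare letters: p→j is +20, r→l is +20, o→i is +20 — a constant shift. Every letter moves 20 places later in the alphabet, wrapping around z→a.
Undoing it on jfuhyn: j−20=p, f−20=l, u−20=a, h−20=n, y−20=e, n−20=t.

planet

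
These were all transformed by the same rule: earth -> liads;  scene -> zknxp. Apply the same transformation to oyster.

vgbdpd

Each letter shifts forward by (position + 7), i.e. 7, 8, 9, … — the shift grows by one for each successive letter.
On oyster: o+7=v, y+8=g, s+9=b, t+10=d, e+11=p, r+12=d.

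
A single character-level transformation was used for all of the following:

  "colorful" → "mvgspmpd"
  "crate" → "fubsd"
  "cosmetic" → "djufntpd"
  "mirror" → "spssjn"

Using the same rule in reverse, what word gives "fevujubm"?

The output letters match the input read backwards, each shifted +1: colorful reversed is lufroloc. Two steps: reverse the string, then apply a Caesar shift of +1.
Decoding fevujubm: shift back: f−1=e, e−1=d, v−1=u, u−1=t, j−1=i, u−1=t, b−1=a, m−1=l → edutital; then reverse → latitude.

latitude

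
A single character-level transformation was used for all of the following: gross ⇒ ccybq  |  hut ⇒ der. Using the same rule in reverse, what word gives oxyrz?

The word is reversed, then every letter is shifted forward by 10.
Reversing it on oxyrz: shift back: o−10=e, x−10=n, y−10=o, r−10=h, z−10=p → enohp; then reverse → phone.

phone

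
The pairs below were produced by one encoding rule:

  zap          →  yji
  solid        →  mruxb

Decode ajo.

The output letters match the input read backwards, each shifted +9: zap reversed is paz. Read the word backwards and shift each letter +9.
Undoing it on ajo: shift back: a−9=r, j−9=a, o−9=f → raf; then reverse → far.

far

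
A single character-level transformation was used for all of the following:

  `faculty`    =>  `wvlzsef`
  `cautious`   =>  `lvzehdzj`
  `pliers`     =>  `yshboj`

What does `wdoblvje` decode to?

f(5)→w(22) and a(0)→v(21) fit y≡21x+21 (mod 26); the inverse of 21 mod 26 is 5. This is an affine cipher: with a=0,…,z=25, each position x becomes (21x+21) mod 26.
Decoding wdoblvje: w(22)→5·(22−21)≡5=f; d(3)→5·(3−21)≡14=o; o(14)→5·(14−21)≡17=r; b(1)→5·(1−21)≡4=e; l(11)→5·(11−21)≡2=c; v(21)→5·(21−21)≡0=a; j(9)→5·(9−21)≡18=s; e(4)→5·(4−21)≡19=t (all mod 26).

forecast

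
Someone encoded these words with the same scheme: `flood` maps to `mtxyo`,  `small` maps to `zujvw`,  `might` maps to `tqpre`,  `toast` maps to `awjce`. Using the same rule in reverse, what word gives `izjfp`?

brave

In flood: f→m is +7, l→t is +8, o→x is +9, o→y is +10 — the shift increases by 1 each position. The shift increases by 1 at each position, starting from +7: 7, 8, 9, ….
Reversing it on izjfp: i−7=b, z−8=r, j−9=a, f−10=v, p−11=e.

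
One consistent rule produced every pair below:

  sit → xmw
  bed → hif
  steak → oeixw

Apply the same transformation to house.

iwysl

The output letters match the input read backwards, each shifted +4: sit reversed is tis. The word is reversed, then every letter is shifted forward by 4.
For house: reverse → esuoh; then shift: e+4=i, s+4=w, u+4=y, o+4=s, h+4=l.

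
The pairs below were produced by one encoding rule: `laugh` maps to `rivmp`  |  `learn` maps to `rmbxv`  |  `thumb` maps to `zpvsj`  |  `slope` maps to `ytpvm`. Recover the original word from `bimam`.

Shifts by position in laugh: pos 0: l→r (+6), pos 1: a→i (+8), pos 2: u→v (+1), pos 3: g→m (+6), pos 4: h→p (+8) — repeating every 3. It's a Vigenère-style cipher with numeric key [6,8,1]: position i shifts by key[i mod 3].
Reversing it on bimam: b−6=v, i−8=a, m−1=l, a−6=u, m−8=e.

value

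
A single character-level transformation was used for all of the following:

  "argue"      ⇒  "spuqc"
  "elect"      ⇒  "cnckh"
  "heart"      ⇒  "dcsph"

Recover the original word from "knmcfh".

client

Each letter's alphabet position (a=0..z=25) is mapped through 9·x+18 mod 26 — an affine cipher.
Undoing it on knmcfh: k(10)→3·(10−18)≡2=c; n(13)→3·(13−18)≡11=l; m(12)→3·(12−18)≡8=i; c(2)→3·(2−18)≡4=e; f(5)→3·(5−18)≡13=n; h(7)→3·(7−18)≡19=t (all mod 26).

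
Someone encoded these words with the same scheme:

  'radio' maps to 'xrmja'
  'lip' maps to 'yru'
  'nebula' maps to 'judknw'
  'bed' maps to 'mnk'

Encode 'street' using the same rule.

cnnacb

The output letters match the input read backwards, each shifted +9: radio reversed is oidar. The word is reversed, then every letter is shifted forward by 9.
Applying it to street: reverse → teerts; then shift: t+9=c, e+9=n, e+9=n, r+9=a, t+9=c, s+9=b.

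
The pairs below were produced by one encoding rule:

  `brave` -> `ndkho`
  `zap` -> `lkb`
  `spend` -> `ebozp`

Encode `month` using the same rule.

yyzft

Vowels shift forward by 10 and consonants shift forward by 12.
For month: m(cons)+12=y, o(vowel)+10=y, n(cons)+12=z, t(cons)+12=f, h(cons)+12=t.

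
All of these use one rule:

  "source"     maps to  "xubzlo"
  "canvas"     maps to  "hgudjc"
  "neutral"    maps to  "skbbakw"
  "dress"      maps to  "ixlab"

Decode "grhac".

blast

In source: s→x is +5, o→u is +6, u→b is +7, r→z is +8 — the shift increases by 1 each position. The shift increases by 1 at each position, starting from +5: 5, 6, 7, ….
Reversing it on grhac: g−5=b, r−6=l, h−7=a, a−8=s, c−9=t.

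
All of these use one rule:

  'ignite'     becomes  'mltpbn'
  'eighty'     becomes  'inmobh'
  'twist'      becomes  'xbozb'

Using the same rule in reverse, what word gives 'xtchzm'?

toward

In ignite: i→m is +4, g→l is +5, n→t is +6, i→p is +7 — the shift increases by 1 each position. The shift increases by 1 at each position, starting from +4: 4, 5, 6, ….
Decoding xtchzm: x−4=t, t−5=o, c−6=w, h−7=a, z−8=r, m−9=d.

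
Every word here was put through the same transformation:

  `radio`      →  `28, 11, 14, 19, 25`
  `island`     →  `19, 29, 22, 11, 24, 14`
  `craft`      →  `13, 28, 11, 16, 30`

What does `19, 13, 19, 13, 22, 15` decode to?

icicle

The number is (letter's place in the alphabet, a=1) + 10.
Decoding 19, 13, 19, 13, 22, 15: 19→(19−10)÷1=9=i, 13→(13−10)÷1=3=c, 19→(19−10)÷1=9=i, 13→(13−10)÷1=3=c, 22→(22−10)÷1=12=l, 15→(15−10)÷1=5=e.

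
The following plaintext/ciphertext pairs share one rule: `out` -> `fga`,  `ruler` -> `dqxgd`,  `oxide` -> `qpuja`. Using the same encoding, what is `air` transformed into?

dum

The output letters match the input read backwards, each shifted +12: out reversed is tuo. Two steps: reverse the string, then apply a Caesar shift of +12.
On air: reverse → ria; then shift: r+12=d, i+12=u, a+12=m.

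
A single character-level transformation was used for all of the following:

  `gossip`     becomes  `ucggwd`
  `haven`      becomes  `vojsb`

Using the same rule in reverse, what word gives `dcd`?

Compare letters: g→u is +14, o→c is +14, s→g is +14 — a constant shift. It's a constant shift of +14 (ROT14).
Reversing it on dcd: d−14=p, c−14=o, d−14=p.

pop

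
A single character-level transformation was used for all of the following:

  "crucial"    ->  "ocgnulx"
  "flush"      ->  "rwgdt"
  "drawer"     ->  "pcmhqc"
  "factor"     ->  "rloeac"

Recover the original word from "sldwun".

The shifts repeat in a cycle of length 2: positions 0,1,… shift by +12, +11, then the pattern repeats.
Reversing it on sldwun: s−12=g, l−11=a, d−12=r, w−11=l, u−12=i, n−11=c.

garlic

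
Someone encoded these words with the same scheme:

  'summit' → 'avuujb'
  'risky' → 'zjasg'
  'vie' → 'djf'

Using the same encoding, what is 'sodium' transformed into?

Vowels shift forward by 1 and consonants shift forward by 8.
For sodium: s(cons)+8=a, o(vowel)+1=p, d(cons)+8=l, i(vowel)+1=j, u(vowel)+1=v, m(cons)+8=u.

apljvu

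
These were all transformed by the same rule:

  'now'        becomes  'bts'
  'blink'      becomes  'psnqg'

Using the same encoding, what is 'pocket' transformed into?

The word is reversed, then every letter is shifted forward by 5.
For pocket: reverse → tekcop; then shift: t+5=y, e+5=j, k+5=p, c+5=h, o+5=t, p+5=u.

yjphtu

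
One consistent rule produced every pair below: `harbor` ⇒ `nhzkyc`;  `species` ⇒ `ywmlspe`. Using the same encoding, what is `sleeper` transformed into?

ysmnzpd

In harbor: h→n is +6, a→h is +7, r→z is +8, b→k is +9 — the shift increases by 1 each position. Each letter shifts forward by (position + 6), i.e. 6, 7, 8, … — the shift grows by one for each successive letter.
On sleeper: s+6=y, l+7=s, e+8=m, e+9=n, p+10=z, e+11=p, r+12=d.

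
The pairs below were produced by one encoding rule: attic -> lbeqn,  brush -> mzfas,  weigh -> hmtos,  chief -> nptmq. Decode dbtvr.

sting

Shifts by position in attic: pos 0: a→l (+11), pos 1: t→b (+8), pos 2: t→e (+11), pos 3: i→q (+8) — repeating every 2. A repeating key of period 2 is used — shifts +11, +8 over and over.
Reversing it on dbtvr: d−11=s, b−8=t, t−11=i, v−8=n, r−11=g.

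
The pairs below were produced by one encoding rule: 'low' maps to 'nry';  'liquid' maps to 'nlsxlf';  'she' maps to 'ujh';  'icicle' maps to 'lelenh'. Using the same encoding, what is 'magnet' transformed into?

odiphv

The shift depends on letter class: consonant l→n is +2, but vowel o→r is +3. Two shifts are in play — +3 for a/e/i/o/u, +2 for every other letter.
Applying it to magnet: m(cons)+2=o, a(vowel)+3=d, g(cons)+2=i, n(cons)+2=p, e(vowel)+3=h, t(cons)+2=v.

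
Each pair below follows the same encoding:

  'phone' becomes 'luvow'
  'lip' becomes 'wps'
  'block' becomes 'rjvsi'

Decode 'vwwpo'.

The output letters match the input read backwards, each shifted +7: phone reversed is enohp. Two steps: reverse the string, then apply a Caesar shift of +7.
Reversing it on vwwpo: shift back: v−7=o, w−7=p, w−7=p, p−7=i, o−7=h → oppih; then reverse → hippo.

hippo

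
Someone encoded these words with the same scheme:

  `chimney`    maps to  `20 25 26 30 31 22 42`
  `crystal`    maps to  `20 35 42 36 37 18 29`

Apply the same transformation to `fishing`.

c is letter #3 and maps to 20: an offset of 17. Each letter is replaced by its alphabet position (a=1..z=26) + 17.
For fishing: f=6→23, i=9→26, s=19→36, h=8→25, i=9→26, n=14→31, g=7→24.

23 26 36 25 26 31 24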